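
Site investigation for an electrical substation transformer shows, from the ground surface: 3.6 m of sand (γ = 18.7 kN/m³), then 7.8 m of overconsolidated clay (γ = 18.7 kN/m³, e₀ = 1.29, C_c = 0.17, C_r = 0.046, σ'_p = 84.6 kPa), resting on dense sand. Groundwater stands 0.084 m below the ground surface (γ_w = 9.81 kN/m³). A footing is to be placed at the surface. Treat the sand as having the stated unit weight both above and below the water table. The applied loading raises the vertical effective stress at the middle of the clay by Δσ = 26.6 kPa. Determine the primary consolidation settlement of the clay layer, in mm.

Mid-depth of clay below the ground surface: z = 3.6 + 7.8/2 = 7.5 m.
Total vertical stress at mid-clay: σ_v = 18.7×3.6 + 18.7×3.9 = 140.25 kPa.
Pore pressure: u = 9.81×(7.5 − 0.084) = 72.751 kPa.
Initial effective stress: σ'_0 = σ_v − u = 140.25 − 72.751 = 67.499 kPa.
Final effective stress: σ'_f = 67.499 + 26.6 = 94.099 kPa.
σ'_f = 94.099 > σ'_p = 84.6 kPa, so the stress path crosses the preconsolidation pressure — recompression up to σ'_p, then virgin compression beyond:
S_c = H/(1+e₀)·[C_r·log₁₀(σ'_p/σ'_0) + C_c·log₁₀(σ'_f/σ'_p)]
    = 7.8/2.29 × [0.046×log₁₀(84.6/67.499) + 0.17×log₁₀(94.099/84.6)]
    = 3.4061 × [0.0045114 + 0.0078565] = 0.04213 m

S_c ≈ 42.1 mm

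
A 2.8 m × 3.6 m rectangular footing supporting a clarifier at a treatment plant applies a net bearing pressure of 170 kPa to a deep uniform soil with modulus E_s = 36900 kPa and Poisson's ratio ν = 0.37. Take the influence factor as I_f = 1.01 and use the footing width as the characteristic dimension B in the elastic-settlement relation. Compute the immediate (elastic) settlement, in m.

S_e ≈ 0.0112 m

Immediate (elastic) settlement: S_e = q·B·(1−ν²)/E_s · I_f.
S_e = 170 × 2.8 × (1 − 0.37²) / 36900 × 1.01
    = 170 × 2.8 × 0.8631 / 36900 × 1.01
    = 0.01125 m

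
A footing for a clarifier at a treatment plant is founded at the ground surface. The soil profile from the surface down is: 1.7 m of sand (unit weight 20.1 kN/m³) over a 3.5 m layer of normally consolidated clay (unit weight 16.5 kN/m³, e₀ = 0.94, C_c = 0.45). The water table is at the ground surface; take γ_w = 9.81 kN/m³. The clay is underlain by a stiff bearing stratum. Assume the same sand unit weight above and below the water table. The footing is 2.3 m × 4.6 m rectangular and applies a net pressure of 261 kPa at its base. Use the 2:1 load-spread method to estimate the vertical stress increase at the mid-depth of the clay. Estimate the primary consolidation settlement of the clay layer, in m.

Mid-depth of clay below the ground surface: z = 1.7 + 3.5/2 = 3.45 m.
Total vertical stress at mid-clay: σ_v = 20.1×1.7 + 16.5×1.75 = 63.045 kPa.
Pore pressure: u = 9.81×(3.45 − 0) = 33.845 kPa.
Initial effective stress: σ'_0 = σ_v − u = 63.045 − 33.845 = 29.2 kPa.
Stress increase at mid-clay by the 2:1 spreading method:
Δσ = qBL/((B+z)(L+z)) = 261×2.3×4.6/((2.3+3.45)(4.6+3.45)) = 59.657 kPa
Final effective stress: σ'_f = σ'_0 + Δσ = 29.2 + 59.657 = 88.857 kPa.
Normally consolidated clay, so the full stress increment lies on the virgin compression line:
S_c = C_c·H/(1+e₀)·log₁₀(σ'_f/σ'_0) = 0.45×3.5/(1+0.94)×log₁₀(88.857/29.2)
    = 0.81186 × 0.48331 = 0.3924 m

S_c ≈ 0.392 m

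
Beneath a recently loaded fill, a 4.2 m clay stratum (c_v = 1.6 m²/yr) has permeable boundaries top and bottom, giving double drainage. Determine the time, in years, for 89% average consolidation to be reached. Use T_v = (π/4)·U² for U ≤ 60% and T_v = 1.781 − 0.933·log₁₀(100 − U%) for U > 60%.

Drainage path length: H_d = H/2 = 2.1 m (double drainage).
U > 60%: T_v = 1.781 − 0.933·log₁₀(100 − 89) = 0.80938.
t = T_v·H_d²/c_v = 0.80938×2.1²/1.6 = 2.231 years.

t ≈ 2.23 years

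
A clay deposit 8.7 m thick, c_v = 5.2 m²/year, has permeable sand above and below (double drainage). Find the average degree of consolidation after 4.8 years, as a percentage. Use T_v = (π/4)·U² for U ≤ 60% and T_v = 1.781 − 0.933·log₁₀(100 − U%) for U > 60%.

U ≈ 96.9 %

Drainage path length: H_d = H/2 = 4.35 m (double drainage).
T_v = c_v·t/H_d² = 5.2×4.8/4.35² = 1.3191.
T_v = 1.3191 corresponds to the U > 60% branch:
U = 1 − 10^((1.781 − T_v)/0.933)/100 = 0.9687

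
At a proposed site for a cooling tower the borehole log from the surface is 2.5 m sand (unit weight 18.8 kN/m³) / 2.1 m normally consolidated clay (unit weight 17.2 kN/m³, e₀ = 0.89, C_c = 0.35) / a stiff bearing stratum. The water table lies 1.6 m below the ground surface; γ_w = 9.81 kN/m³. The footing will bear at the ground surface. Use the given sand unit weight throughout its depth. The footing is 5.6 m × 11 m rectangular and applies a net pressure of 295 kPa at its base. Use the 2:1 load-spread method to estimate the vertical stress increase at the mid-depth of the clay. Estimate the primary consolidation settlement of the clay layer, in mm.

Mid-depth of clay below the ground surface: z = 2.5 + 2.1/2 = 3.55 m.
Total vertical stress at mid-clay: σ_v = 18.8×2.5 + 17.2×1.05 = 65.06 kPa.
Pore pressure: u = 9.81×(3.55 − 1.6) = 19.13 kPa.
Initial effective stress: σ'_0 = σ_v − u = 65.06 − 19.13 = 45.93 kPa.
Stress increase at mid-clay by the 2:1 spreading method:
Δσ = qBL/((B+z)(L+z)) = 295×5.6×11/((5.6+3.55)(11+3.55)) = 136.5 kPa
Final effective stress: σ'_f = σ'_0 + Δσ = 45.93 + 136.5 = 182.43 kPa.
Normally consolidated clay, so the full stress increment lies on the virgin compression line:
S_c = C_c·H/(1+e₀)·log₁₀(σ'_f/σ'_0) = 0.35×2.1/(1+0.89)×log₁₀(182.43/45.93)
    = 0.38889 × 0.599 = 0.2329 m

S_c ≈ 233 mm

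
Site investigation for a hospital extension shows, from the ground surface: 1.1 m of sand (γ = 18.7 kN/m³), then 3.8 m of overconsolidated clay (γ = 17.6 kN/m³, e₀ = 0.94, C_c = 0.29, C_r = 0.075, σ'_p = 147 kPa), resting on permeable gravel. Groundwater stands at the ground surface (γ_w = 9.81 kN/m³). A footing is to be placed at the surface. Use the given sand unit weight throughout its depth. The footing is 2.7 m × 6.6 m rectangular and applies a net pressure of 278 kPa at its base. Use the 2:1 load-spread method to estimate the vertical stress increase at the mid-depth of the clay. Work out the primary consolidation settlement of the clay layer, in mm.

Mid-depth of clay below the ground surface: z = 1.1 + 3.8/2 = 3 m.
Total vertical stress at mid-clay: σ_v = 18.7×1.1 + 17.6×1.9 = 54.01 kPa.
Pore pressure: u = 9.81×(3 − 0) = 29.43 kPa.
Initial effective stress: σ'_0 = σ_v − u = 54.01 − 29.43 = 24.58 kPa.
Stress increase at mid-clay by the 2:1 spreading method:
Δσ = qBL/((B+z)(L+z)) = 278×2.7×6.6/((2.7+3)(6.6+3)) = 90.533 kPa
Final effective stress: σ'_f = 24.58 + 90.533 = 115.11 kPa.
σ'_f = 115.11 ≤ σ'_p = 147 kPa, so the clay remains overconsolidated and only the recompression index applies:
S_c = C_r·H/(1+e₀)·log₁₀(σ'_f/σ'_0) = 0.075×3.8/1.94×log₁₀(115.11/24.58)
    = 0.14691 × 0.67053 = 0.09851 m

S_c ≈ 98.5 mm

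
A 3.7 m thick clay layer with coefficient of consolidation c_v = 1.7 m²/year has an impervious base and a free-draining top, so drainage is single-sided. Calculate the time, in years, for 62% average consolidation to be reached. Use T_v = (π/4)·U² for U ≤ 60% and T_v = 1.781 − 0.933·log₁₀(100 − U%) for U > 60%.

t ≈ 2.47 years

Drainage path length: H_d = H = 3.7 m (single drainage).
U > 60%: T_v = 1.781 − 0.933·log₁₀(100 − 62) = 0.30706.
t = T_v·H_d²/c_v = 0.30706×3.7²/1.7 = 2.473 years.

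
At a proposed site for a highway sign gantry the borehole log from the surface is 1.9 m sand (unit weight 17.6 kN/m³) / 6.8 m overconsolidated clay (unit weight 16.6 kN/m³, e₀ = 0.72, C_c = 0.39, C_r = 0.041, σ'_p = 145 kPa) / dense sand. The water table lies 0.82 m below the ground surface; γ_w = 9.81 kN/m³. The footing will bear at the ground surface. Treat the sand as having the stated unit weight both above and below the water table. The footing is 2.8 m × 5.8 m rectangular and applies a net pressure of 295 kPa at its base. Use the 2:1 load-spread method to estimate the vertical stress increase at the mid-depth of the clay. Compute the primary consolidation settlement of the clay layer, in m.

Mid-depth of clay below the ground surface: z = 1.9 + 6.8/2 = 5.3 m.
Total vertical stress at mid-clay: σ_v = 17.6×1.9 + 16.6×3.4 = 89.88 kPa.
Pore pressure: u = 9.81×(5.3 − 0.82) = 43.949 kPa.
Initial effective stress: σ'_0 = σ_v − u = 89.88 − 43.949 = 45.931 kPa.
Stress increase at mid-clay by the 2:1 spreading method:
Δσ = qBL/((B+z)(L+z)) = 295×2.8×5.8/((2.8+5.3)(5.8+5.3)) = 53.284 kPa
Final effective stress: σ'_f = 45.931 + 53.284 = 99.215 kPa.
σ'_f = 99.215 ≤ σ'_p = 145 kPa, so the clay remains overconsolidated and only the recompression index applies:
S_c = C_r·H/(1+e₀)·log₁₀(σ'_f/σ'_0) = 0.041×6.8/1.72×log₁₀(99.215/45.931)
    = 0.16209 × 0.33447 = 0.05422 m

S_c ≈ 0.0542 m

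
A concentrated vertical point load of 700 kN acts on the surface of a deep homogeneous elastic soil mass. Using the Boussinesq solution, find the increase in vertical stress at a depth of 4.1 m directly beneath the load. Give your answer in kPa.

Boussinesq vertical stress below a point load on an elastic half-space:
Δσ_z = 3P/(2πz²) · [1 + (r/z)²]^(−5/2)
r/z = 0/4.1 = 0; [1+(r/z)²]^(−5/2) = 1.
Δσ_z = 3×700/(2π×4.1²) × 1 = 19.883 × 1 = 19.88 kPa

Δσ_z ≈ 19.9 kPa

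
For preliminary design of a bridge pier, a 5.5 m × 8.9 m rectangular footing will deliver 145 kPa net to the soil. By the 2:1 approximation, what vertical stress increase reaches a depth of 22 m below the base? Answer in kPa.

By the 2:1 method the load spreads at 1 horizontal : 2 vertical, so at depth z the loaded area has grown by z in each plan dimension:
Δσ = qBL/((B+z)(L+z)) = 145×5.5×8.9/((5.5+22)(8.9+22)) = 8.3528 kPa

Δσ_z ≈ 8.35 kPa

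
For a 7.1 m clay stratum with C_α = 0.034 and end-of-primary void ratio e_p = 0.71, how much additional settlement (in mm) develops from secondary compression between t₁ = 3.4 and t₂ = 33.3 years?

Secondary compression: S_s = C_α·H/(1+e_p)·log₁₀(t₂/t₁)
S_s = 0.034×7.1/(1+0.71)×log₁₀(33.3/3.4)
    = 0.1412 × 0.991 = 0.1399 m

S_s ≈ 140 mm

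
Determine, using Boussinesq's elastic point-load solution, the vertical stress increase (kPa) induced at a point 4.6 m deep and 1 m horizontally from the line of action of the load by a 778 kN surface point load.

Boussinesq vertical stress below a point load on an elastic half-space:
Δσ_z = 3P/(2πz²) · [1 + (r/z)²]^(−5/2)
r/z = 1/4.6 = 0.21739; [1+(r/z)²]^(−5/2) = 0.89097.
Δσ_z = 3×778/(2π×4.6²) × 0.89097 = 17.555 × 0.89097 = 15.64 kPa

Δσ_z ≈ 15.6 kPa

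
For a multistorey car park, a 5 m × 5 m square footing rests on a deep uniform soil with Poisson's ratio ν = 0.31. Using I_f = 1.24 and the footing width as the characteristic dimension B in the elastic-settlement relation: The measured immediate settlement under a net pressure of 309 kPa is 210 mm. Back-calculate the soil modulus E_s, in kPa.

S_e = q·B·(1−ν²)/E_s · I_f  ⇒  E_s = q·B·(1−ν²)·I_f / S_e.
E_s = 309 × 5 × 0.9039 × 1.24 / 0.21 = 8246 kPa

E_s ≈ 8250 kPa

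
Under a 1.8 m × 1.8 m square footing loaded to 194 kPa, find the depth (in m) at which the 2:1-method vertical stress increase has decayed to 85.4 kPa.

z ≈ 0.913 m

2:1 spreading — at depth z the loaded area has grown by z in each plan dimension:
qB²/(B+z)² = Δσ_z ⇒ z = B(√(q/Δσ_z) − 1) = 1.8×(√(194/85.4) − 1) = 0.913 m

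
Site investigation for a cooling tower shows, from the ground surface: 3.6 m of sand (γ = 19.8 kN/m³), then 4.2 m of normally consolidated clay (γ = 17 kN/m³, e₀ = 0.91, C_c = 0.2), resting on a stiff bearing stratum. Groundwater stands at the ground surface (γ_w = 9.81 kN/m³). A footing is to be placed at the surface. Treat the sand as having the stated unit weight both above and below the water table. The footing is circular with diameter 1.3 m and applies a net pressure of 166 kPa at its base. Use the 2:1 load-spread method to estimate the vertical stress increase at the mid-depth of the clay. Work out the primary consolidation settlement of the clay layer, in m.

S_c ≈ 0.0203 m

Mid-depth of clay below the ground surface: z = 3.6 + 4.2/2 = 5.7 m.
Total vertical stress at mid-clay: σ_v = 19.8×3.6 + 17×2.1 = 106.98 kPa.
Pore pressure: u = 9.81×(5.7 − 0) = 55.917 kPa.
Initial effective stress: σ'_0 = σ_v − u = 106.98 − 55.917 = 51.063 kPa.
Stress increase at mid-clay by the 2:1 spreading method:
Δσ ≈ qD²/(D+z)² = 166×1.3²/(1.3+5.7)² = 5.7253 kPa
Final effective stress: σ'_f = σ'_0 + Δσ = 51.063 + 5.7253 = 56.788 kPa.
Normally consolidated clay, so the full stress increment lies on the virgin compression line:
S_c = C_c·H/(1+e₀)·log₁₀(σ'_f/σ'_0) = 0.2×4.2/(1+0.91)×log₁₀(56.788/51.063)
    = 0.43979 × 0.04615 = 0.0203 m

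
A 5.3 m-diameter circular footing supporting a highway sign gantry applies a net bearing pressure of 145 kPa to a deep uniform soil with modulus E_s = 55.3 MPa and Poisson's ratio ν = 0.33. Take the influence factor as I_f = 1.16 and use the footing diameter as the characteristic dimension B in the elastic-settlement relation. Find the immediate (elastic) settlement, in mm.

Immediate (elastic) settlement: S_e = q·B·(1−ν²)/E_s · I_f.
E_s = 55.3 MPa = 55300 kPa.
S_e = 145 × 5.3 × (1 − 0.33²) / 55300 × 1.16
    = 145 × 5.3 × 0.8911 / 55300 × 1.16
    = 0.01436 m = 14.36 mm

S_e ≈ 14.4 mm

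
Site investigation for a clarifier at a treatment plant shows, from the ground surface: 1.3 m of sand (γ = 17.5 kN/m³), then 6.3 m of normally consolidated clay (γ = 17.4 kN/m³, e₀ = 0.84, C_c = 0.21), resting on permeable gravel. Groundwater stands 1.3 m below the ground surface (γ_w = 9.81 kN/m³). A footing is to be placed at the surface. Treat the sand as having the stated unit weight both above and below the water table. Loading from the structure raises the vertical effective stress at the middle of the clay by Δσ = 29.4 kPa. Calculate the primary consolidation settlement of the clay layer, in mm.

Mid-depth of clay below the ground surface: z = 1.3 + 6.3/2 = 4.45 m.
Total vertical stress at mid-clay: σ_v = 17.5×1.3 + 17.4×3.15 = 77.56 kPa.
Pore pressure: u = 9.81×(4.45 − 1.3) = 30.902 kPa.
Initial effective stress: σ'_0 = σ_v − u = 77.56 − 30.902 = 46.658 kPa.
Final effective stress: σ'_f = σ'_0 + Δσ = 46.658 + 29.4 = 76.058 kPa.
Normally consolidated clay, so the full stress increment lies on the virgin compression line:
S_c = C_c·H/(1+e₀)·log₁₀(σ'_f/σ'_0) = 0.21×6.3/(1+0.84)×log₁₀(76.058/46.658)
    = 0.71902 × 0.21222 = 0.1526 m

S_c ≈ 153 mm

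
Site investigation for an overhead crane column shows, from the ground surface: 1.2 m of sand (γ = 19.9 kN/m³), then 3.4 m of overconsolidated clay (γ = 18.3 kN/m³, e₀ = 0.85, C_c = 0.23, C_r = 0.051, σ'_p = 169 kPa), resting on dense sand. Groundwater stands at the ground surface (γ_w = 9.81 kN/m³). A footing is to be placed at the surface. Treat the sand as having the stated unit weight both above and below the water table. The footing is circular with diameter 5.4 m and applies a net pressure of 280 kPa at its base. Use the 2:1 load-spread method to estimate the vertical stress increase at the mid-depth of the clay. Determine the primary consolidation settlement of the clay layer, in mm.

S_c ≈ 69.1 mm

Mid-depth of clay below the ground surface: z = 1.2 + 3.4/2 = 2.9 m.
Total vertical stress at mid-clay: σ_v = 19.9×1.2 + 18.3×1.7 = 54.99 kPa.
Pore pressure: u = 9.81×(2.9 − 0) = 28.449 kPa.
Initial effective stress: σ'_0 = σ_v − u = 54.99 − 28.449 = 26.541 kPa.
Stress increase at mid-clay by the 2:1 spreading method:
Δσ ≈ qD²/(D+z)² = 280×5.4²/(5.4+2.9)² = 118.52 kPa
Final effective stress: σ'_f = 26.541 + 118.52 = 145.06 kPa.
σ'_f = 145.06 ≤ σ'_p = 169 kPa, so the clay remains overconsolidated and only the recompression index applies:
S_c = C_r·H/(1+e₀)·log₁₀(σ'_f/σ'_0) = 0.051×3.4/1.85×log₁₀(145.06/26.541)
    = 0.093728 × 0.73763 = 0.06914 m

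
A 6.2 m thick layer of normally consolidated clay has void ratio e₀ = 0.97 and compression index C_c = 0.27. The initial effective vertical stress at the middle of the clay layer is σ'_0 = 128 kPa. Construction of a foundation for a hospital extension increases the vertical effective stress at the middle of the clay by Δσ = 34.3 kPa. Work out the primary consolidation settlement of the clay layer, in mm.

Final effective stress: σ'_f = σ'_0 + Δσ = 128 + 34.3 = 162.3 kPa.
Normally consolidated clay, so the full stress increment lies on the virgin compression line:
S_c = C_c·H/(1+e₀)·log₁₀(σ'_f/σ'_0) = 0.27×6.2/(1+0.97)×log₁₀(162.3/128)
    = 0.84975 × 0.10311 = 0.08762 m

S_c ≈ 87.6 mm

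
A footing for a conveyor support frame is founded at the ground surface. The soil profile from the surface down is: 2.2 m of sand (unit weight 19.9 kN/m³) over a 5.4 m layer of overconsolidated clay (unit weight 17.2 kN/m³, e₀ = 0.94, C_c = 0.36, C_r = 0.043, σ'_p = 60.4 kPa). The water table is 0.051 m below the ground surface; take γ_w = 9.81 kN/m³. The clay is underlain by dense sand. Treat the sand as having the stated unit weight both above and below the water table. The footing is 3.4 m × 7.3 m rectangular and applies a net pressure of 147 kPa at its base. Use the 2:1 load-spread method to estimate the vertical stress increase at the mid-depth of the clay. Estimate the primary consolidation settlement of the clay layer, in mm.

Mid-depth of clay below the ground surface: z = 2.2 + 5.4/2 = 4.9 m.
Total vertical stress at mid-clay: σ_v = 19.9×2.2 + 17.2×2.7 = 90.22 kPa.
Pore pressure: u = 9.81×(4.9 − 0.051) = 47.569 kPa.
Initial effective stress: σ'_0 = σ_v − u = 90.22 − 47.569 = 42.651 kPa.
Stress increase at mid-clay by the 2:1 spreading method:
Δσ = qBL/((B+z)(L+z)) = 147×3.4×7.3/((3.4+4.9)(7.3+4.9)) = 36.031 kPa
Final effective stress: σ'_f = 42.651 + 36.031 = 78.682 kPa.
σ'_f = 78.682 > σ'_p = 60.4 kPa, so the stress path crosses the preconsolidation pressure — recompression up to σ'_p, then virgin compression beyond:
S_c = H/(1+e₀)·[C_r·log₁₀(σ'_p/σ'_0) + C_c·log₁₀(σ'_f/σ'_p)]
    = 5.4/1.94 × [0.043×log₁₀(60.4/42.651) + 0.36×log₁₀(78.682/60.4)]
    = 2.7835 × [0.0064976 + 0.041342] = 0.1332 m

S_c ≈ 133 mm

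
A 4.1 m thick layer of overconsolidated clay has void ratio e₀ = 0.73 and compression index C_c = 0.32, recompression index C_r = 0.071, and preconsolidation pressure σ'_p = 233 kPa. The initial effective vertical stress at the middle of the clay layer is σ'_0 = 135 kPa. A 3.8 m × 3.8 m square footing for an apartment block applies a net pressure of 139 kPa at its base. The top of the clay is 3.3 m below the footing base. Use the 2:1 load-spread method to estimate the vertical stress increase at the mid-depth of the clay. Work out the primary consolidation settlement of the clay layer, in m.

Mid-depth of clay below the footing base: z = 3.3 + 4.1/2 = 5.35 m.
Stress increase at mid-clay by the 2:1 spreading method:
Δσ = qBL/((B+z)(L+z)) = 139×3.8×3.8/((3.8+5.35)(3.8+5.35)) = 23.974 kPa
Final effective stress: σ'_f = 135 + 23.974 = 158.97 kPa.
σ'_f = 158.97 ≤ σ'_p = 233 kPa, so the clay remains overconsolidated and only the recompression index applies:
S_c = C_r·H/(1+e₀)·log₁₀(σ'_f/σ'_0) = 0.071×4.1/1.73×log₁₀(158.97/135)
    = 0.16826 × 0.070981 = 0.01194 m

S_c ≈ 0.0119 m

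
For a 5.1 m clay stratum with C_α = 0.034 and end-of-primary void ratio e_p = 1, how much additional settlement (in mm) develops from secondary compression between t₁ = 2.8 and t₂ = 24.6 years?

S_s ≈ 81.8 mm

Secondary compression: S_s = C_α·H/(1+e_p)·log₁₀(t₂/t₁)
S_s = 0.034×5.1/(1+1)×log₁₀(24.6/2.8)
    = 0.0867 × 0.9438 = 0.08183 m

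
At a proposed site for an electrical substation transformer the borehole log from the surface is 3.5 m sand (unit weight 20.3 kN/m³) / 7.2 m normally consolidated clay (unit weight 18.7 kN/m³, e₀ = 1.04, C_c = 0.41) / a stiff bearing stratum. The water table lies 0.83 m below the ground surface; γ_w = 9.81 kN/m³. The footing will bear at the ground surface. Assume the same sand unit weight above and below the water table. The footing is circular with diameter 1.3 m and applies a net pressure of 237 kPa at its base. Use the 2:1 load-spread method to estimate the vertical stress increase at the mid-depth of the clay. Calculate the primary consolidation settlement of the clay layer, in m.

Mid-depth of clay below the ground surface: z = 3.5 + 7.2/2 = 7.1 m.
Total vertical stress at mid-clay: σ_v = 20.3×3.5 + 18.7×3.6 = 138.37 kPa.
Pore pressure: u = 9.81×(7.1 − 0.83) = 61.509 kPa.
Initial effective stress: σ'_0 = σ_v − u = 138.37 − 61.509 = 76.861 kPa.
Stress increase at mid-clay by the 2:1 spreading method:
Δσ ≈ qD²/(D+z)² = 237×1.3²/(1.3+7.1)² = 5.6764 kPa
Final effective stress: σ'_f = σ'_0 + Δσ = 76.861 + 5.6764 = 82.537 kPa.
Normally consolidated clay, so the full stress increment lies on the virgin compression line:
S_c = C_c·H/(1+e₀)·log₁₀(σ'_f/σ'_0) = 0.41×7.2/(1+1.04)×log₁₀(82.537/76.861)
    = 1.4471 × 0.030943 = 0.04478 m

S_c ≈ 0.0448 m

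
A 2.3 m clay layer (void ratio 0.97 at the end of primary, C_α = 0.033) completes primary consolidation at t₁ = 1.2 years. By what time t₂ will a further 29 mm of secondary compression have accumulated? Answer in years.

t₂ ≈ 6.79 years

S_s = C_α·H/(1+e_p)·log₁₀(t₂/t₁) ⇒ log₁₀(t₂/t₁) = S_s·(1+e_p)/(C_α·H).
log₁₀(t₂/t₁) = 0.029 × (1+0.97) / (0.033×2.3) = 0.7527
t₂ = t₁ × 10^0.7527 = 1.2 × 5.658 = 6.79 years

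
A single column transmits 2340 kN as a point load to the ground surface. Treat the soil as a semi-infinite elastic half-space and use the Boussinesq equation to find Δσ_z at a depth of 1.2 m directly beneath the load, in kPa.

Boussinesq vertical stress below a point load on an elastic half-space:
Δσ_z = 3P/(2πz²) · [1 + (r/z)²]^(−5/2)
r/z = 0/1.2 = 0; [1+(r/z)²]^(−5/2) = 1.
Δσ_z = 3×2340/(2π×1.2²) × 1 = 775.88 × 1 = 775.9 kPa

Δσ_z ≈ 776 kPa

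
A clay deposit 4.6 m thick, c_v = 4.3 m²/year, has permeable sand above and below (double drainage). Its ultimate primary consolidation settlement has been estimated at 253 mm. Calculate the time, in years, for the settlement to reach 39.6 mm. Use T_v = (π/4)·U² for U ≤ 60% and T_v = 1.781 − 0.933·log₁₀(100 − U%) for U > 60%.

t ≈ 0.0237 years

Drainage path length: H_d = H/2 = 2.3 m (double drainage).
U = S(t)/S_ult = 39.6/253 = 0.1565.
U ≤ 60%: T_v = (π/4)·U² = (π/4)×0.15652² = 0.019242.
t = T_v·H_d²/c_v = 0.019242×2.3²/4.3 = 0.02367 years.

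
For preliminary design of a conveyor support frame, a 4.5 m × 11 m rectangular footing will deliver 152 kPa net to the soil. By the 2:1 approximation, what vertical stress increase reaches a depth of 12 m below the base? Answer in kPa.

By the 2:1 method the load spreads at 1 horizontal : 2 vertical, so at depth z the loaded area has grown by z in each plan dimension:
Δσ = qBL/((B+z)(L+z)) = 152×4.5×11/((4.5+12)(11+12)) = 19.826 kPa

Δσ_z ≈ 19.8 kPa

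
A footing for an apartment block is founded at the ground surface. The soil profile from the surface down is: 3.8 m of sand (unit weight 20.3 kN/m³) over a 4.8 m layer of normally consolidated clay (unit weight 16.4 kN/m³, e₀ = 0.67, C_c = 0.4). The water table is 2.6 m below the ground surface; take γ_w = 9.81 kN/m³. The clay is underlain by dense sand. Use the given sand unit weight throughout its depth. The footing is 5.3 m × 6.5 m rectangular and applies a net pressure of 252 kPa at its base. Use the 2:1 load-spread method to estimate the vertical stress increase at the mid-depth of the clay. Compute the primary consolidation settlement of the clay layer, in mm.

Mid-depth of clay below the ground surface: z = 3.8 + 4.8/2 = 6.2 m.
Total vertical stress at mid-clay: σ_v = 20.3×3.8 + 16.4×2.4 = 116.5 kPa.
Pore pressure: u = 9.81×(6.2 − 2.6) = 35.316 kPa.
Initial effective stress: σ'_0 = σ_v − u = 116.5 − 35.316 = 81.184 kPa.
Stress increase at mid-clay by the 2:1 spreading method:
Δσ = qBL/((B+z)(L+z)) = 252×5.3×6.5/((5.3+6.2)(6.5+6.2)) = 59.441 kPa
Final effective stress: σ'_f = σ'_0 + Δσ = 81.184 + 59.441 = 140.62 kPa.
Normally consolidated clay, so the full stress increment lies on the virgin compression line:
S_c = C_c·H/(1+e₀)·log₁₀(σ'_f/σ'_0) = 0.4×4.8/(1+0.67)×log₁₀(140.62/81.184)
    = 1.1497 × 0.23858 = 0.2743 m

S_c ≈ 274 mm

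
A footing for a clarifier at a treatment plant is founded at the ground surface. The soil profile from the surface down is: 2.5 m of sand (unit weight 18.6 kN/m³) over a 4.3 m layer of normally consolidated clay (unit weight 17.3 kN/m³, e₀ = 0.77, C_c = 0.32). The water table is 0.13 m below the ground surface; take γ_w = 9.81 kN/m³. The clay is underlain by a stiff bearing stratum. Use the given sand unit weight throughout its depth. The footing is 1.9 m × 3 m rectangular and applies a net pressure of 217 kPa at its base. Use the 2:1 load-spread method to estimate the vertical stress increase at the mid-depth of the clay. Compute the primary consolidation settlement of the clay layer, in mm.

S_c ≈ 164 mm

Mid-depth of clay below the ground surface: z = 2.5 + 4.3/2 = 4.65 m.
Total vertical stress at mid-clay: σ_v = 18.6×2.5 + 17.3×2.15 = 83.695 kPa.
Pore pressure: u = 9.81×(4.65 − 0.13) = 44.341 kPa.
Initial effective stress: σ'_0 = σ_v − u = 83.695 − 44.341 = 39.354 kPa.
Stress increase at mid-clay by the 2:1 spreading method:
Δσ = qBL/((B+z)(L+z)) = 217×1.9×3/((1.9+4.65)(3+4.65)) = 24.685 kPa
Final effective stress: σ'_f = σ'_0 + Δσ = 39.354 + 24.685 = 64.039 kPa.
Normally consolidated clay, so the full stress increment lies on the virgin compression line:
S_c = C_c·H/(1+e₀)·log₁₀(σ'_f/σ'_0) = 0.32×4.3/(1+0.77)×log₁₀(64.039/39.354)
    = 0.7774 × 0.21146 = 0.1644 m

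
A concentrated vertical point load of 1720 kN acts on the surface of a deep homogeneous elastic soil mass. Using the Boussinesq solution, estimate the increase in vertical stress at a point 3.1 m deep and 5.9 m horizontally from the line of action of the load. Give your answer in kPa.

Boussinesq vertical stress below a point load on an elastic half-space:
Δσ_z = 3P/(2πz²) · [1 + (r/z)²]^(−5/2)
r/z = 5.9/3.1 = 1.9032; [1+(r/z)²]^(−5/2) = 0.02177.
Δσ_z = 3×1720/(2π×3.1²) × 0.02177 = 85.457 × 0.02177 = 1.86 kPa

Δσ_z ≈ 1.86 kPa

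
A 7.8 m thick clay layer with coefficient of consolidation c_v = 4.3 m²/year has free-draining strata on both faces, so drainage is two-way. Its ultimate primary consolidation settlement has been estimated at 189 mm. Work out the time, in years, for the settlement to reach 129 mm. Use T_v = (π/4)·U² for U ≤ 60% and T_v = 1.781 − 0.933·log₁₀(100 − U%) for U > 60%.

Drainage path length: H_d = H/2 = 3.9 m (double drainage).
U = S(t)/S_ult = 129/189 = 0.6825.
U > 60%: T_v = 1.781 − 0.933·log₁₀(100 − 68.254) = 0.37992.
t = T_v·H_d²/c_v = 0.37992×3.9²/4.3 = 1.344 years.

t ≈ 1.34 years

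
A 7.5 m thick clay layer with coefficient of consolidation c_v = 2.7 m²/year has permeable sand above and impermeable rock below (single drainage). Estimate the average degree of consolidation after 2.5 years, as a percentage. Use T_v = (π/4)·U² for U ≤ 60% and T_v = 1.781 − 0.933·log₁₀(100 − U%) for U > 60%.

Drainage path length: H_d = H = 7.5 m (single drainage).
T_v = c_v·t/H_d² = 2.7×2.5/7.5² = 0.12.
T_v = 0.12 corresponds to the U ≤ 60% branch:
U = √(4T_v/π) = 0.3909

U ≈ 39.1 %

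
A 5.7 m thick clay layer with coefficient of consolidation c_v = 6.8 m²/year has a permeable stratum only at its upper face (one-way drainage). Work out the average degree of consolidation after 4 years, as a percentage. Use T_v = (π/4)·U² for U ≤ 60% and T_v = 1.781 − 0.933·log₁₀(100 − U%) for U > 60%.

U ≈ 89.7 %

Drainage path length: H_d = H = 5.7 m (single drainage).
T_v = c_v·t/H_d² = 6.8×4/5.7² = 0.83718.
T_v = 0.83718 corresponds to the U > 60% branch:
U = 1 − 10^((1.781 − T_v)/0.933)/100 = 0.8973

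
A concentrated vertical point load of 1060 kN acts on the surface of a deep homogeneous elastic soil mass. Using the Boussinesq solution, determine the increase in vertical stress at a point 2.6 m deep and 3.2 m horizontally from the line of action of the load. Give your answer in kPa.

Boussinesq vertical stress below a point load on an elastic half-space:
Δσ_z = 3P/(2πz²) · [1 + (r/z)²]^(−5/2)
r/z = 3.2/2.6 = 1.2308; [1+(r/z)²]^(−5/2) = 0.099711.
Δσ_z = 3×1060/(2π×2.6²) × 0.099711 = 74.869 × 0.099711 = 7.465 kPa

Δσ_z ≈ 7.47 kPa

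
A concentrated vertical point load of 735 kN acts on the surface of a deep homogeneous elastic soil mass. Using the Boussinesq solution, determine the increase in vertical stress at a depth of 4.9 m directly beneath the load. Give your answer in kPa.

Δσ_z ≈ 14.6 kPa

Boussinesq vertical stress below a point load on an elastic half-space:
Δσ_z = 3P/(2πz²) · [1 + (r/z)²]^(−5/2)
r/z = 0/4.9 = 0; [1+(r/z)²]^(−5/2) = 1.
Δσ_z = 3×735/(2π×4.9²) × 1 = 14.616 × 1 = 14.62 kPa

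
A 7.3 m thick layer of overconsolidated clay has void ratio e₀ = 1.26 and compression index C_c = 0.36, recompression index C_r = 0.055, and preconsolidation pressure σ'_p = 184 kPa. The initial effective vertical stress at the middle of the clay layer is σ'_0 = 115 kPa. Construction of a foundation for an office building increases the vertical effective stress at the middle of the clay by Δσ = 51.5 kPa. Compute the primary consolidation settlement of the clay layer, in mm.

Final effective stress: σ'_f = 115 + 51.5 = 166.5 kPa.
σ'_f = 166.5 ≤ σ'_p = 184 kPa, so the clay remains overconsolidated and only the recompression index applies:
S_c = C_r·H/(1+e₀)·log₁₀(σ'_f/σ'_0) = 0.055×7.3/2.26×log₁₀(166.5/115)
    = 0.17766 × 0.16072 = 0.02855 m

S_c ≈ 28.6 mm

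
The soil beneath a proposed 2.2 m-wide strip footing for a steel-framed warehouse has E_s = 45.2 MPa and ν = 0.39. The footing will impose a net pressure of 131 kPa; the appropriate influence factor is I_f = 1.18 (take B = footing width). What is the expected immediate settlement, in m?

Immediate (elastic) settlement: S_e = q·B·(1−ν²)/E_s · I_f.
E_s = 45.2 MPa = 45200 kPa.
S_e = 131 × 2.2 × (1 − 0.39²) / 45200 × 1.18
    = 131 × 2.2 × 0.8479 / 45200 × 1.18
    = 0.006379 m

S_e ≈ 0.00638 m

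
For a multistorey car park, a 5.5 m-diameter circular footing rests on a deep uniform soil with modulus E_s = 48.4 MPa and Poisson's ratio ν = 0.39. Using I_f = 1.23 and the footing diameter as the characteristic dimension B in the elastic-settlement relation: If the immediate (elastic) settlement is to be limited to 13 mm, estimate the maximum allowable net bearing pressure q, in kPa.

E_s = 48.4 MPa = 48400 kPa.
S_e = q·B·(1−ν²)/E_s · I_f  ⇒  q = S_e·E_s / (B·(1−ν²)·I_f).
q = 0.013 × 48400 / (5.5 × 0.8479 × 1.23) = 109.7 kPa

q ≈ 110 kPa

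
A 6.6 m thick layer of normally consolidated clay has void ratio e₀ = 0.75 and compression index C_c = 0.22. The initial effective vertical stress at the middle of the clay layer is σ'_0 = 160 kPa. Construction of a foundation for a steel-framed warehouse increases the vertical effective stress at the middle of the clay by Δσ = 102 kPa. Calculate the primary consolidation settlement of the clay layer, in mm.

Final effective stress: σ'_f = σ'_0 + Δσ = 160 + 102 = 262 kPa.
Normally consolidated clay, so the full stress increment lies on the virgin compression line:
S_c = C_c·H/(1+e₀)·log₁₀(σ'_f/σ'_0) = 0.22×6.6/(1+0.75)×log₁₀(262/160)
    = 0.82971 × 0.21418 = 0.1777 m

S_c ≈ 178 mm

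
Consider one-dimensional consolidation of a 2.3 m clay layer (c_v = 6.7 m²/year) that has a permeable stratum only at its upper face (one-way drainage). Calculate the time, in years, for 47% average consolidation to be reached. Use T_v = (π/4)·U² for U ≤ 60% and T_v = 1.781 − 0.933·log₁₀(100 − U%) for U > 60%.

t ≈ 0.137 years

Drainage path length: H_d = H = 2.3 m (single drainage).
U ≤ 60%: T_v = (π/4)·U² = (π/4)×0.47² = 0.17349.
t = T_v·H_d²/c_v = 0.17349×2.3²/6.7 = 0.137 years.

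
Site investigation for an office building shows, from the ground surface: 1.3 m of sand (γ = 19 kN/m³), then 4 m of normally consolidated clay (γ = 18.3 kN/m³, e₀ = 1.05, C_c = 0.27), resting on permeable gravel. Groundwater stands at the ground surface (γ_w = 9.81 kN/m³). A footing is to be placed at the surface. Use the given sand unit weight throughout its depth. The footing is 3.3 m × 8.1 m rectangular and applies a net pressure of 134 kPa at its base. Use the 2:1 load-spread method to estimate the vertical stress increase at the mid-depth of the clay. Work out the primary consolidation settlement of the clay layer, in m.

Mid-depth of clay below the ground surface: z = 1.3 + 4/2 = 3.3 m.
Total vertical stress at mid-clay: σ_v = 19×1.3 + 18.3×2 = 61.3 kPa.
Pore pressure: u = 9.81×(3.3 − 0) = 32.373 kPa.
Initial effective stress: σ'_0 = σ_v − u = 61.3 − 32.373 = 28.927 kPa.
Stress increase at mid-clay by the 2:1 spreading method:
Δσ = qBL/((B+z)(L+z)) = 134×3.3×8.1/((3.3+3.3)(8.1+3.3)) = 47.605 kPa
Final effective stress: σ'_f = σ'_0 + Δσ = 28.927 + 47.605 = 76.532 kPa.
Normally consolidated clay, so the full stress increment lies on the virgin compression line:
S_c = C_c·H/(1+e₀)·log₁₀(σ'_f/σ'_0) = 0.27×4/(1+1.05)×log₁₀(76.532/28.927)
    = 0.52683 × 0.42254 = 0.2226 m

S_c ≈ 0.223 m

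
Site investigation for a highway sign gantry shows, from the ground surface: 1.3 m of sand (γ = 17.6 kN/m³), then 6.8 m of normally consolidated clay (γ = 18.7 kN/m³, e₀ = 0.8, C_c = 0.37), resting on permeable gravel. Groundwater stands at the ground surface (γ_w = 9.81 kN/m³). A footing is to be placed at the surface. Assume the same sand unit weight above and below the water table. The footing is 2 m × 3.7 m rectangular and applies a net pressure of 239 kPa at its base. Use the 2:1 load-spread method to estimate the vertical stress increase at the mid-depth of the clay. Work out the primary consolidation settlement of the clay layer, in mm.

S_c ≈ 350 mm

Mid-depth of clay below the ground surface: z = 1.3 + 6.8/2 = 4.7 m.
Total vertical stress at mid-clay: σ_v = 17.6×1.3 + 18.7×3.4 = 86.46 kPa.
Pore pressure: u = 9.81×(4.7 − 0) = 46.107 kPa.
Initial effective stress: σ'_0 = σ_v − u = 86.46 − 46.107 = 40.353 kPa.
Stress increase at mid-clay by the 2:1 spreading method:
Δσ = qBL/((B+z)(L+z)) = 239×2×3.7/((2+4.7)(3.7+4.7)) = 31.425 kPa
Final effective stress: σ'_f = σ'_0 + Δσ = 40.353 + 31.425 = 71.778 kPa.
Normally consolidated clay, so the full stress increment lies on the virgin compression line:
S_c = C_c·H/(1+e₀)·log₁₀(σ'_f/σ'_0) = 0.37×6.8/(1+0.8)×log₁₀(71.778/40.353)
    = 1.3978 × 0.25012 = 0.3496 m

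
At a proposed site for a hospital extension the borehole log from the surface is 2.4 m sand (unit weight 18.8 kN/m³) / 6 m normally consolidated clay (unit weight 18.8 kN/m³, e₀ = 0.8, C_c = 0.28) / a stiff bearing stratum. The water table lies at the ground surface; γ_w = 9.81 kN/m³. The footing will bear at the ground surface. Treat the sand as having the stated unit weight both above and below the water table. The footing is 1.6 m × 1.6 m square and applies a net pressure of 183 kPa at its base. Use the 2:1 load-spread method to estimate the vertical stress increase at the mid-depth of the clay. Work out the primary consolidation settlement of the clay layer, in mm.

S_c ≈ 72.9 mm

Mid-depth of clay below the ground surface: z = 2.4 + 6/2 = 5.4 m.
Total vertical stress at mid-clay: σ_v = 18.8×2.4 + 18.8×3 = 101.52 kPa.
Pore pressure: u = 9.81×(5.4 − 0) = 52.974 kPa.
Initial effective stress: σ'_0 = σ_v − u = 101.52 − 52.974 = 48.546 kPa.
Stress increase at mid-clay by the 2:1 spreading method:
Δσ = qBL/((B+z)(L+z)) = 183×1.6×1.6/((1.6+5.4)(1.6+5.4)) = 9.5608 kPa
Final effective stress: σ'_f = σ'_0 + Δσ = 48.546 + 9.5608 = 58.107 kPa.
Normally consolidated clay, so the full stress increment lies on the virgin compression line:
S_c = C_c·H/(1+e₀)·log₁₀(σ'_f/σ'_0) = 0.28×6/(1+0.8)×log₁₀(58.107/48.546)
    = 0.93333 × 0.078075 = 0.07287 m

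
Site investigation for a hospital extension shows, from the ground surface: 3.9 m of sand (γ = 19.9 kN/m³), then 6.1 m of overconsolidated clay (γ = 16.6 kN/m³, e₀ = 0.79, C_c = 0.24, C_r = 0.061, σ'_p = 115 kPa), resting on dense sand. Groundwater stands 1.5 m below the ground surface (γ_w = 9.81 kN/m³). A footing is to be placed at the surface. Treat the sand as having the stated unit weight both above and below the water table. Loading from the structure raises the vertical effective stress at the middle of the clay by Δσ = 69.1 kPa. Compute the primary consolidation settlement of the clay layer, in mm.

Mid-depth of clay below the ground surface: z = 3.9 + 6.1/2 = 6.95 m.
Total vertical stress at mid-clay: σ_v = 19.9×3.9 + 16.6×3.05 = 128.24 kPa.
Pore pressure: u = 9.81×(6.95 − 1.5) = 53.465 kPa.
Initial effective stress: σ'_0 = σ_v − u = 128.24 − 53.465 = 74.775 kPa.
Final effective stress: σ'_f = 74.775 + 69.1 = 143.88 kPa.
σ'_f = 143.88 > σ'_p = 115 kPa, so the stress path crosses the preconsolidation pressure — recompression up to σ'_p, then virgin compression beyond:
S_c = H/(1+e₀)·[C_r·log₁₀(σ'_p/σ'_0) + C_c·log₁₀(σ'_f/σ'_p)]
    = 6.1/1.79 × [0.061×log₁₀(115/74.775) + 0.24×log₁₀(143.88/115)]
    = 3.4078 × [0.011403 + 0.023353] = 0.1184 m

S_c ≈ 118 mm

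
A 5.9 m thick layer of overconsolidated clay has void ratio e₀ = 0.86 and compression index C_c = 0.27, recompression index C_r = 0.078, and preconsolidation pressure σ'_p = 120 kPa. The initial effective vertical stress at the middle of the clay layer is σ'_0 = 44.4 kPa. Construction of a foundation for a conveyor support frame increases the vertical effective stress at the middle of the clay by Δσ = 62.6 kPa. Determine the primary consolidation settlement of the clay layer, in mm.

S_c ≈ 94.5 mm

Final effective stress: σ'_f = 44.4 + 62.6 = 107 kPa.
σ'_f = 107 ≤ σ'_p = 120 kPa, so the clay remains overconsolidated and only the recompression index applies:
S_c = C_r·H/(1+e₀)·log₁₀(σ'_f/σ'_0) = 0.078×5.9/1.86×log₁₀(107/44.4)
    = 0.24742 × 0.382 = 0.09451 m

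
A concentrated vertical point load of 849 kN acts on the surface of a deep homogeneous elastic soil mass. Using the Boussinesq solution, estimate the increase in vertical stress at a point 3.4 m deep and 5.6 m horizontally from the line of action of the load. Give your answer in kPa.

Δσ_z ≈ 1.32 kPa

Boussinesq vertical stress below a point load on an elastic half-space:
Δσ_z = 3P/(2πz²) · [1 + (r/z)²]^(−5/2)
r/z = 5.6/3.4 = 1.6471; [1+(r/z)²]^(−5/2) = 0.037648.
Δσ_z = 3×849/(2π×3.4²) × 0.037648 = 35.066 × 0.037648 = 1.32 kPa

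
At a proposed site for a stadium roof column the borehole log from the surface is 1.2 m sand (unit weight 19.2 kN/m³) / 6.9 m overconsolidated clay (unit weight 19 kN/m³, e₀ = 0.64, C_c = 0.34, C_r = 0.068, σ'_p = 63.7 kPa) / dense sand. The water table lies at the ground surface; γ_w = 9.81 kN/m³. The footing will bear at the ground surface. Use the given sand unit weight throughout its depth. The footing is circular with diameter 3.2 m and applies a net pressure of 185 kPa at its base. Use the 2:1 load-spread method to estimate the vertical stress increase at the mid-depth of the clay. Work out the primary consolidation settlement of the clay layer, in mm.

S_c ≈ 140 mm

Mid-depth of clay below the ground surface: z = 1.2 + 6.9/2 = 4.65 m.
Total vertical stress at mid-clay: σ_v = 19.2×1.2 + 19×3.45 = 88.59 kPa.
Pore pressure: u = 9.81×(4.65 − 0) = 45.617 kPa.
Initial effective stress: σ'_0 = σ_v − u = 88.59 − 45.617 = 42.973 kPa.
Stress increase at mid-clay by the 2:1 spreading method:
Δσ ≈ qD²/(D+z)² = 185×3.2²/(3.2+4.65)² = 30.742 kPa
Final effective stress: σ'_f = 42.973 + 30.742 = 73.715 kPa.
σ'_f = 73.715 > σ'_p = 63.7 kPa, so the stress path crosses the preconsolidation pressure — recompression up to σ'_p, then virgin compression beyond:
S_c = H/(1+e₀)·[C_r·log₁₀(σ'_p/σ'_0) + C_c·log₁₀(σ'_f/σ'_p)]
    = 6.9/1.64 × [0.068×log₁₀(63.7/42.973) + 0.34×log₁₀(73.715/63.7)]
    = 4.2073 × [0.011624 + 0.021562] = 0.1396 m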